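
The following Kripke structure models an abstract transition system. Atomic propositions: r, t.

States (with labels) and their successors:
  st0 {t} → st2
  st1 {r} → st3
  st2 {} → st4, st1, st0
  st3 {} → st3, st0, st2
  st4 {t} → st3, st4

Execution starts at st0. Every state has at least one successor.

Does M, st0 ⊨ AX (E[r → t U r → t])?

States satisfying E[r → t U r → t]: {st0, st2, st3, st4}.
States satisfying AX (E[r → t U r → t]): {st0, st1, st3, st4}.
st0 ∈ Sat(AX (E[r → t U r → t])).

Satisfied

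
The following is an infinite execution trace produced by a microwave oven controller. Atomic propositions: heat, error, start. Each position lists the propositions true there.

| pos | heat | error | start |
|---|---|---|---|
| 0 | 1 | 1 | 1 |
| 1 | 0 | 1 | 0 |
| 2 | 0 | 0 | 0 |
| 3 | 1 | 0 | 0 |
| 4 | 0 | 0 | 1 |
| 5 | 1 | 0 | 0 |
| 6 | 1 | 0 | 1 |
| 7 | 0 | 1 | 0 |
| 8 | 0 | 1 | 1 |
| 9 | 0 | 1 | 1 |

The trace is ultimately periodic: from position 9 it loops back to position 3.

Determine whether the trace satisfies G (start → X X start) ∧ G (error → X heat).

No

start → X X start must hold at every position from 0 onward. It fails at position 0, so G (start → X X start) is false.
Positions where start holds: 0, 4, 6, 8, 9.
Check X X start at each: 0→fails, 4→ok, 6→ok, 8→fails, 9→ok.
error → X heat must hold at every position from 0 onward. It fails at position 0, so G (error → X heat) is false.
Positions where error holds: 0, 1, 7, 8, 9.
Check X heat at each: 0→fails, 1→fails, 7→fails, 8→fails, 9→ok.
At position 0: G (start → X X start) is false; G (error → X heat) is false; so G (start → X X start) ∧ G (error → X heat) is false.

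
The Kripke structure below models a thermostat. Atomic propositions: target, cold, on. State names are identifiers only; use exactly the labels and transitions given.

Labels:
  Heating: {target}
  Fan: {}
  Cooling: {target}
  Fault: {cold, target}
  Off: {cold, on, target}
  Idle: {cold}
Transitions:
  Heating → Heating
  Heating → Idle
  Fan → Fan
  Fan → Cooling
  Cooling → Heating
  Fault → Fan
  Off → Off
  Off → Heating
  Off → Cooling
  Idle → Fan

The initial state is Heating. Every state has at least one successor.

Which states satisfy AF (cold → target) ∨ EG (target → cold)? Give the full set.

States satisfying cold → target: {Heating, Fan, Cooling, Fault, Off}.
States satisfying AF (cold → target): {Heating, Fan, Cooling, Fault, Off, Idle}.
States satisfying target → cold: {Fan, Fault, Off, Idle}.
States satisfying EG (target → cold): {Fan, Fault, Off, Idle}.
States satisfying AF (cold → target) ∨ EG (target → cold): {Heating, Fan, Cooling, Fault, Off, Idle}.

{Heating, Fan, Cooling, Fault, Off, Idle}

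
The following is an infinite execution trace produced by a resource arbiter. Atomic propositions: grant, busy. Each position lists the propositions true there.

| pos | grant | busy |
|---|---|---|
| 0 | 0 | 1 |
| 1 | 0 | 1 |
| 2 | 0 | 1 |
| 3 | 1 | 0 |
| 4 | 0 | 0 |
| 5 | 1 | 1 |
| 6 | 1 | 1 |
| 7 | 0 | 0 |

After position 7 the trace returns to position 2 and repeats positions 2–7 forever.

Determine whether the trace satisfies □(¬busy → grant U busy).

Violated

¬busy → grant U busy must hold at every position from 0 onward. It fails at position 3, so □(¬busy → grant U busy) is false.
Positions where ¬busy holds: 3, 4, 7.
Check grant U busy at each: 3→fails, 4→fails, 7→fails.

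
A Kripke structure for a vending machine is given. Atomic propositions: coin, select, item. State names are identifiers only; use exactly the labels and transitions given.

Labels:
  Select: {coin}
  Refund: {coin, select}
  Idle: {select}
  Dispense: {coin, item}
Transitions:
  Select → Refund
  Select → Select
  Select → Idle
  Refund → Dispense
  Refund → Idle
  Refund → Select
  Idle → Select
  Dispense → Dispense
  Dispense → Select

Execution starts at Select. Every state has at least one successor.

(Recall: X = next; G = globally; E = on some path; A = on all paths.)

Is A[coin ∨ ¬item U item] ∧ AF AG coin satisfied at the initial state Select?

Violated

States satisfying coin ∨ ¬item: {Select, Refund, Idle, Dispense}.
States satisfying item: {Dispense}.
States satisfying A[coin ∨ ¬item U item]: {Dispense}.
States satisfying AG coin: ∅.
States satisfying AF AG coin: ∅.
States satisfying A[coin ∨ ¬item U item] ∧ AF AG coin: ∅.
Select ∉ Sat(A[coin ∨ ¬item U item] ∧ AF AG coin).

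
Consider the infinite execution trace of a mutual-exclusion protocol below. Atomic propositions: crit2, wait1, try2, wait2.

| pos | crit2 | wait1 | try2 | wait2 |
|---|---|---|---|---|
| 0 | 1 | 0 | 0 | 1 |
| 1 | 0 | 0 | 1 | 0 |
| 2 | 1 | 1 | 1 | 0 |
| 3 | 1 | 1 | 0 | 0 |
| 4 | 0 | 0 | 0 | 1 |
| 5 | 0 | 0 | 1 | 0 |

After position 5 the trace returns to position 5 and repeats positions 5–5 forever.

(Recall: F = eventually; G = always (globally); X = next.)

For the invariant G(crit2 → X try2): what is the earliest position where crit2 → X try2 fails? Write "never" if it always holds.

Check crit2 → X try2 at each position in order: 0 ✓, 1 ✓.
At position 2 the labels are {crit2, try2, wait1} and the next position 3 has {crit2, wait1}, so crit2 → X try2 is false there. This is the first violation.

2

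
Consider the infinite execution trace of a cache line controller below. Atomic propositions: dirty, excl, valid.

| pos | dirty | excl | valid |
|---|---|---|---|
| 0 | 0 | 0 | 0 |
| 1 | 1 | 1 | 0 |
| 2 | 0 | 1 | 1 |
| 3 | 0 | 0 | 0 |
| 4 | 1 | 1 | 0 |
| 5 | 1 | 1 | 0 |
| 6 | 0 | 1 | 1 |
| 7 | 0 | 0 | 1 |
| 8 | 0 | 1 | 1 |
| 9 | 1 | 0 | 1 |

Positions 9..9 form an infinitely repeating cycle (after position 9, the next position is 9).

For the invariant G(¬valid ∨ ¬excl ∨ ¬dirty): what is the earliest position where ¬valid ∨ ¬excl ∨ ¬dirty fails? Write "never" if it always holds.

¬valid ∨ ¬excl ∨ ¬dirty holds at every position 0..9, and those are all the positions the trace ever visits, so the invariant G(¬valid ∨ ¬excl ∨ ¬dirty) is never violated.

never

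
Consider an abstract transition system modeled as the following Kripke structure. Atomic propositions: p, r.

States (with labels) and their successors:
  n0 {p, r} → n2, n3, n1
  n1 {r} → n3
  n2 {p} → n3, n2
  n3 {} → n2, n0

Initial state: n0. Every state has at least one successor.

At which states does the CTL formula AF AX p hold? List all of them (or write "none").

{n1, n3}

States satisfying AX p: {n3}.
States satisfying AF AX p: {n1, n3}.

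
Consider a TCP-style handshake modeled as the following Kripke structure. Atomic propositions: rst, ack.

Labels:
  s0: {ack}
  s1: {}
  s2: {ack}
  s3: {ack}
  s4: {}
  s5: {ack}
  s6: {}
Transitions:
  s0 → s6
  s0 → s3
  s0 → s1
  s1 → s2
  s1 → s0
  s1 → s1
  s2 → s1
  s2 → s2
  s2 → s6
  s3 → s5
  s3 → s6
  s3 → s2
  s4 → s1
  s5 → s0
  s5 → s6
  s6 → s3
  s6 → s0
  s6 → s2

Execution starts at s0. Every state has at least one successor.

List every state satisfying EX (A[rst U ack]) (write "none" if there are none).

States satisfying A[rst U ack]: {s0, s2, s3, s5}.
States satisfying EX (A[rst U ack]): {s0, s1, s2, s3, s5, s6}.

{s0, s1, s2, s3, s5, s6}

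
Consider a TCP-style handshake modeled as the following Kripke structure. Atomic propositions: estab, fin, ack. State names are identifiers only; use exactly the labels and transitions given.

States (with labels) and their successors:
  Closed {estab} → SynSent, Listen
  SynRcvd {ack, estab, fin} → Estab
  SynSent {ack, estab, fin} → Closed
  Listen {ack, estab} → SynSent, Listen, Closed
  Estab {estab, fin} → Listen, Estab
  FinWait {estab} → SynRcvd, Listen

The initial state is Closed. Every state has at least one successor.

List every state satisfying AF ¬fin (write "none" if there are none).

States satisfying ¬fin: {Closed, Listen, FinWait}.
States satisfying AF ¬fin: {Closed, SynSent, Listen, FinWait}.

{Closed, SynSent, Listen, FinWait}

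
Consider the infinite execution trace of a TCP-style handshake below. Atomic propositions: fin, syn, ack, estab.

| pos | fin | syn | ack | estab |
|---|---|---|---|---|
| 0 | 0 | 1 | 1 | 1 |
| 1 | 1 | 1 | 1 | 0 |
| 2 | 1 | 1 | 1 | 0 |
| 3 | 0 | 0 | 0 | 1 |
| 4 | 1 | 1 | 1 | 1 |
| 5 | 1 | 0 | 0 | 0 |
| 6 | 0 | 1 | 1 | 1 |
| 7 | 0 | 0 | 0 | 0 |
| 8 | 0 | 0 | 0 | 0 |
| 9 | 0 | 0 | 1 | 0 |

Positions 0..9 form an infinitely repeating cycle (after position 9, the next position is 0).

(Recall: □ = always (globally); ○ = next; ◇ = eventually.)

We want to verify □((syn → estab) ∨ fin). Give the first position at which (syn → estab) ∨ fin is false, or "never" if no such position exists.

never

(syn → estab) ∨ fin holds at every position 0..9, and those are all the positions the trace ever visits, so the invariant □((syn → estab) ∨ fin) is never violated.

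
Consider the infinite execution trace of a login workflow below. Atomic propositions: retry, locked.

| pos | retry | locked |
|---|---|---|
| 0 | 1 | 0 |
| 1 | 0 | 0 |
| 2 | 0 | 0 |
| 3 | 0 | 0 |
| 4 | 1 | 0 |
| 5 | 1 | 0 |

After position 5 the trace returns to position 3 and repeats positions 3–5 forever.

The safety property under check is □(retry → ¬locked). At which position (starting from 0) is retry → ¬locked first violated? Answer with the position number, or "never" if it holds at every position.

retry → ¬locked holds at every position 0..5, and those are all the positions the trace ever visits, so the invariant □(retry → ¬locked) is never violated.

never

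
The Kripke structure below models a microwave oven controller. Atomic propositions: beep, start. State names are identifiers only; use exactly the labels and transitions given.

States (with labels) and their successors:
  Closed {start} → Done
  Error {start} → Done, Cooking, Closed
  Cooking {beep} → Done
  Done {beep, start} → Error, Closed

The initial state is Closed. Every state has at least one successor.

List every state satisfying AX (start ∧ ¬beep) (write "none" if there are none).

States satisfying start ∧ ¬beep: {Closed, Error}.
States satisfying AX (start ∧ ¬beep): {Done}.

{Done}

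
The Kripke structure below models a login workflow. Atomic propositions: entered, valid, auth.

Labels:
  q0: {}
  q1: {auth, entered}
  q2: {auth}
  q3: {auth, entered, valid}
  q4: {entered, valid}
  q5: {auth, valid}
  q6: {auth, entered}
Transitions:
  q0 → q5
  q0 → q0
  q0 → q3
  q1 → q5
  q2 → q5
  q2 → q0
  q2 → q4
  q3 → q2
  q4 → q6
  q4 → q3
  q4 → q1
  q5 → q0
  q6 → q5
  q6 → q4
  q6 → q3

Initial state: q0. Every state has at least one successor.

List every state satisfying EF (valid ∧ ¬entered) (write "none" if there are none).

{q0, q1, q2, q3, q4, q5, q6}

States satisfying valid ∧ ¬entered: {q5}.
States satisfying EF (valid ∧ ¬entered): {q0, q1, q2, q3, q4, q5, q6}.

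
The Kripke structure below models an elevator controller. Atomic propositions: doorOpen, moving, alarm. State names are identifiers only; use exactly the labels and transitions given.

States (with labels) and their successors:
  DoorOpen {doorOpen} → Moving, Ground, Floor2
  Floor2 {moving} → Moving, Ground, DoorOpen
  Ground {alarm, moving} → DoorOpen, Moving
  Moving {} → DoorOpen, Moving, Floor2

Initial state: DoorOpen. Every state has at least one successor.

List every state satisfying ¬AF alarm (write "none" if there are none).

{DoorOpen, Floor2, Moving}

States satisfying alarm: {Ground}.
States satisfying AF alarm: {Ground}.
States satisfying ¬AF alarm: {DoorOpen, Floor2, Moving}.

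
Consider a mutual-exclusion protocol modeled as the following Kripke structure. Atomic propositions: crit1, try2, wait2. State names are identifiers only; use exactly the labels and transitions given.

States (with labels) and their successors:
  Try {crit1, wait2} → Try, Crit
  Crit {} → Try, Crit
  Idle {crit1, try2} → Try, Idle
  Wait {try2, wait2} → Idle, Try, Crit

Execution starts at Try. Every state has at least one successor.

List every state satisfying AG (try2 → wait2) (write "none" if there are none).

{Try, Crit}

States satisfying try2 → wait2: {Try, Crit, Wait}.
States satisfying AG (try2 → wait2): {Try, Crit}.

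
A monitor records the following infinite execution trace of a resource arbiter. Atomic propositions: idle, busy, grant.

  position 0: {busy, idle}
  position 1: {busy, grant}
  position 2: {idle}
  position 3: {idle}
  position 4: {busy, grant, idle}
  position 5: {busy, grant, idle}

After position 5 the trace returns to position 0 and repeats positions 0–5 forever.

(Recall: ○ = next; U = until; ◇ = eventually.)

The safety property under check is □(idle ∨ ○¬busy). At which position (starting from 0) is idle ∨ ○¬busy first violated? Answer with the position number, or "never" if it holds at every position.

idle ∨ ○¬busy holds at every position 0..5, and those are all the positions the trace ever visits, so the invariant □(idle ∨ ○¬busy) is never violated.

never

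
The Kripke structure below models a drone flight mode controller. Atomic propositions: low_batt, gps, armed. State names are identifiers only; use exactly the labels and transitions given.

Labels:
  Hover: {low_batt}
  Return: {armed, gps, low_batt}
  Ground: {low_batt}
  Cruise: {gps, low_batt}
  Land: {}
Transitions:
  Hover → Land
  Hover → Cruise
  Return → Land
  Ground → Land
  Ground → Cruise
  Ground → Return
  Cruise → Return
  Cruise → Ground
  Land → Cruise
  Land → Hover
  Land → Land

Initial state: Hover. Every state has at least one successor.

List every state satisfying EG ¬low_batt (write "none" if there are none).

{Land}

States satisfying ¬low_batt: {Land}.
States satisfying EG ¬low_batt: {Land}.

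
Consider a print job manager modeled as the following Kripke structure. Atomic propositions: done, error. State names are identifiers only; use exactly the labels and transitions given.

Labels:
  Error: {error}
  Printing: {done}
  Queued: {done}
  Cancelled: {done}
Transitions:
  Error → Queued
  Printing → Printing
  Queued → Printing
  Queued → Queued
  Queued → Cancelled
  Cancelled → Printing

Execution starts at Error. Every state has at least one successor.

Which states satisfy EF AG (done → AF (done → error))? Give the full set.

none

States satisfying AG (done → AF (done → error)): ∅.
States satisfying EF AG (done → AF (done → error)): ∅.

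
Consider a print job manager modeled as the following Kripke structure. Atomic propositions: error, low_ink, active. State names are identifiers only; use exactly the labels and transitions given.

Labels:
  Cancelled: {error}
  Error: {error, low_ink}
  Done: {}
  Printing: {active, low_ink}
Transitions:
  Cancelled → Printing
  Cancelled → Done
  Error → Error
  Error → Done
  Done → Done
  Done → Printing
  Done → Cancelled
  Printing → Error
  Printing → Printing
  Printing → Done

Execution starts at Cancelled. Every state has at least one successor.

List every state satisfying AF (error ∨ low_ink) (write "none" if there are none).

{Cancelled, Error, Printing}

States satisfying error ∨ low_ink: {Cancelled, Error, Printing}.
States satisfying AF (error ∨ low_ink): {Cancelled, Error, Printing}.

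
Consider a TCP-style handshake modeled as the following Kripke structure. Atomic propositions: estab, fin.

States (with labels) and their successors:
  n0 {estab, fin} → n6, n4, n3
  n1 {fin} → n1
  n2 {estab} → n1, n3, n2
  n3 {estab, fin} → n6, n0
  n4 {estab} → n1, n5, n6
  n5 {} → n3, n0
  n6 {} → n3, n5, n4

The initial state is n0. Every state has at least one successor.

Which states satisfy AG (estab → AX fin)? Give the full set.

{n1}

States satisfying estab → AX fin: {n1, n5, n6}.
States satisfying AG (estab → AX fin): {n1}.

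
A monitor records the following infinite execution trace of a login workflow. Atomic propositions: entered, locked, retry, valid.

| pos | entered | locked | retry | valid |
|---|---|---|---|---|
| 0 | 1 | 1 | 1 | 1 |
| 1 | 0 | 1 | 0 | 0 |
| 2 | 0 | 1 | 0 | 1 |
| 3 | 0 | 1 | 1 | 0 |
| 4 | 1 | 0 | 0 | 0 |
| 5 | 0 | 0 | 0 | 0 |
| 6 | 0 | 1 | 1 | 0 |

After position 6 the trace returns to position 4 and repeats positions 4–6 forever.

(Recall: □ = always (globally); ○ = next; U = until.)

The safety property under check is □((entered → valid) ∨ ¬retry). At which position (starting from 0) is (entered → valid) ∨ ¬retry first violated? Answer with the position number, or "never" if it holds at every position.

never

(entered → valid) ∨ ¬retry holds at every position 0..6, and those are all the positions the trace ever visits, so the invariant □((entered → valid) ∨ ¬retry) is never violated.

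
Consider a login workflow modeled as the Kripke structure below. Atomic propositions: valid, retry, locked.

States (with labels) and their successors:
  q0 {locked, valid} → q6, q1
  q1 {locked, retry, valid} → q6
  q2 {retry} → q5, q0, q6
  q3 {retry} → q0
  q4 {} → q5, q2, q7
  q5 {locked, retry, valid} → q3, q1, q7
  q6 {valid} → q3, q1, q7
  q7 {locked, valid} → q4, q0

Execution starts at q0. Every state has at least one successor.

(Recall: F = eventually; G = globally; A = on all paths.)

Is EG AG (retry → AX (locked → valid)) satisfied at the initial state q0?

States satisfying AG (retry → AX (locked → valid)): {q0, q1, q2, q3, q4, q5, q6, q7}.
States satisfying EG AG (retry → AX (locked → valid)): {q0, q1, q2, q3, q4, q5, q6, q7}.
q0 ∈ Sat(EG AG (retry → AX (locked → valid))).

Holds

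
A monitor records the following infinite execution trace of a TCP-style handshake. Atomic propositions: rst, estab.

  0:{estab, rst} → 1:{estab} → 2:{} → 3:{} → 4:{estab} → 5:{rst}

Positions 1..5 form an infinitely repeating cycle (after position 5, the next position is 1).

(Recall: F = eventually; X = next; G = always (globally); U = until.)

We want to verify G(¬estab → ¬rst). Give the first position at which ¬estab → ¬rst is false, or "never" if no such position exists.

5

Check ¬estab → ¬rst at each position in order: 0 ✓, 1 ✓, 2 ✓, 3 ✓, 4 ✓.
At position 5 the labels are {rst}, so ¬estab → ¬rst is false there. This is the first violation.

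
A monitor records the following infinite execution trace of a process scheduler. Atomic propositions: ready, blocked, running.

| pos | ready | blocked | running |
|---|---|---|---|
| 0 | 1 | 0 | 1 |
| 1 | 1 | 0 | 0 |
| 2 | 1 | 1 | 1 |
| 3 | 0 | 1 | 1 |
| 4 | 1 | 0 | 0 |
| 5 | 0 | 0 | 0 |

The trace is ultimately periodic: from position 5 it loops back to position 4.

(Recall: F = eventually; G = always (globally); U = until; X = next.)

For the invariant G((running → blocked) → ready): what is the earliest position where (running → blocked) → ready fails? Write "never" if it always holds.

3

Check (running → blocked) → ready at each position in order: 0 ✓, 1 ✓, 2 ✓.
At position 3 the labels are {blocked, running}, so (running → blocked) → ready is false there. This is the first violation.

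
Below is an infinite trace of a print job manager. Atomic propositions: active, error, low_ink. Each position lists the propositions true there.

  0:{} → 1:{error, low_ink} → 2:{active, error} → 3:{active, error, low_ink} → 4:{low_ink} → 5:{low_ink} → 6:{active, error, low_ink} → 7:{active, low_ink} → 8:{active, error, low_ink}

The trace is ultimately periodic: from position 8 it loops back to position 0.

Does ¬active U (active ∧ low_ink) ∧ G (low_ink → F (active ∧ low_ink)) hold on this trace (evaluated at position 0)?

Violated

Walking from position 0: at position 2, active ∧ low_ink has not yet held and ¬active fails, so ¬active U (active ∧ low_ink) is false.
low_ink → F (active ∧ low_ink) holds at every position 0..8, and those are all positions ever visited, so G (low_ink → F (active ∧ low_ink)) holds.
Positions where low_ink holds: 1, 3, 4, 5, 6, 7, 8.
Check F (active ∧ low_ink) at each: 1→ok, 3→ok, 4→ok, 5→ok, 6→ok, 7→ok, 8→ok.
At position 0: ¬active U (active ∧ low_ink) is false; G (low_ink → F (active ∧ low_ink)) is true; so ¬active U (active ∧ low_ink) ∧ G (low_ink → F (active ∧ low_ink)) is false.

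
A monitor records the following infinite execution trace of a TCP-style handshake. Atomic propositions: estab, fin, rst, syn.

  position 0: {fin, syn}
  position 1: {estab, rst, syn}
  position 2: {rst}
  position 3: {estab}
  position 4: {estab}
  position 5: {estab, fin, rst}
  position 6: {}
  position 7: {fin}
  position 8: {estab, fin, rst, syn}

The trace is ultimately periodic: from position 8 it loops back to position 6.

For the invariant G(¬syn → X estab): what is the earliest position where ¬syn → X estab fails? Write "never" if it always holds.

Check ¬syn → X estab at each position in order: 0 ✓, 1 ✓, 2 ✓, 3 ✓, 4 ✓.
At position 5 the labels are {estab, fin, rst} and the next position 6 has {}, so ¬syn → X estab is false there. This is the first violation.

5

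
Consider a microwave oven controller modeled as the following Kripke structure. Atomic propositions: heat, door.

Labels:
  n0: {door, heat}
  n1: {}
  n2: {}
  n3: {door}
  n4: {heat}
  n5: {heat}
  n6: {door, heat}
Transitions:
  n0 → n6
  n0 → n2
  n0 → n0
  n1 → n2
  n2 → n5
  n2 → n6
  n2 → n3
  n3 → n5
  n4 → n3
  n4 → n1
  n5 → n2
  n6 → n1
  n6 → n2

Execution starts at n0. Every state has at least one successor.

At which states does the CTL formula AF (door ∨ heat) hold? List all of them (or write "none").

States satisfying door ∨ heat: {n0, n3, n4, n5, n6}.
States satisfying AF (door ∨ heat): {n0, n1, n2, n3, n4, n5, n6}.

{n0, n1, n2, n3, n4, n5, n6}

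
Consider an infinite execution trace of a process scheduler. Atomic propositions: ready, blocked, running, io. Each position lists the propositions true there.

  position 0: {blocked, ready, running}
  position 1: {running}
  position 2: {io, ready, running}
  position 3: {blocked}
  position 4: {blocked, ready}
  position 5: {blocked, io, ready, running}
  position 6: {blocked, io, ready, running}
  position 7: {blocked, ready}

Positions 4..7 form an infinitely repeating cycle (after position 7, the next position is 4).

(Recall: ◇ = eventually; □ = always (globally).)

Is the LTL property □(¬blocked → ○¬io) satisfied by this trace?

¬blocked → ○¬io must hold at every position from 0 onward. It fails at position 1, so □(¬blocked → ○¬io) is false.
Positions where ¬blocked holds: 1, 2.
Check ○¬io at each: 1→fails, 2→ok.

Violated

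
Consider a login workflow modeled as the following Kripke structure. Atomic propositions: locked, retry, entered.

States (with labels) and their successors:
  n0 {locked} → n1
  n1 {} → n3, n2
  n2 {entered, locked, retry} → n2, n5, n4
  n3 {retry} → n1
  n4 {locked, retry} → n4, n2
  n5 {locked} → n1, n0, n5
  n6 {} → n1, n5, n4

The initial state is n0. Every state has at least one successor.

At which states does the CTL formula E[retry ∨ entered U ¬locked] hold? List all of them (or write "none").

{n1, n3, n6}

States satisfying retry ∨ entered: {n2, n3, n4}.
States satisfying ¬locked: {n1, n3, n6}.
States satisfying E[retry ∨ entered U ¬locked]: {n1, n3, n6}.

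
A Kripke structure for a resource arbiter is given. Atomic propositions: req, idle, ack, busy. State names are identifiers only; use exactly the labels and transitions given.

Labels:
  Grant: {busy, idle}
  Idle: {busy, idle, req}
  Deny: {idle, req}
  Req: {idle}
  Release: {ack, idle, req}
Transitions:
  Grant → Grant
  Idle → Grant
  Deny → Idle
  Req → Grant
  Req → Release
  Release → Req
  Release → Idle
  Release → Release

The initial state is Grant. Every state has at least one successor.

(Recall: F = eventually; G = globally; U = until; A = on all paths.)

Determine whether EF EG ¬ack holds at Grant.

Holds

States satisfying EG ¬ack: {Grant, Idle, Deny, Req}.
States satisfying EF EG ¬ack: {Grant, Idle, Deny, Req, Release}.
Some path from Grant reaches a state where EG ¬ack holds.
Grant ∈ Sat(EF EG ¬ack).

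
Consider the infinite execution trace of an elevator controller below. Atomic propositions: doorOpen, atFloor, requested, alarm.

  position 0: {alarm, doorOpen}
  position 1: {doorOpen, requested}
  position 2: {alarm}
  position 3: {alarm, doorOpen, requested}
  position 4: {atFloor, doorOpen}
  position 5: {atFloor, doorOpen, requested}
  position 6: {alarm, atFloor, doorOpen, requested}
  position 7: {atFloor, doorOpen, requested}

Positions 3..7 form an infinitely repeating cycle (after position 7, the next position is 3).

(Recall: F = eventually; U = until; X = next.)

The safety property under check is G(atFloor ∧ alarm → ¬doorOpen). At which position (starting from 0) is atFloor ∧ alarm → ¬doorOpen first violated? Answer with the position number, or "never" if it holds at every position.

6

Check atFloor ∧ alarm → ¬doorOpen at each position in order: 0 ✓, 1 ✓, 2 ✓, 3 ✓, 4 ✓, 5 ✓.
At position 6 the labels are {alarm, atFloor, doorOpen, requested}, so atFloor ∧ alarm → ¬doorOpen is false there. This is the first violation.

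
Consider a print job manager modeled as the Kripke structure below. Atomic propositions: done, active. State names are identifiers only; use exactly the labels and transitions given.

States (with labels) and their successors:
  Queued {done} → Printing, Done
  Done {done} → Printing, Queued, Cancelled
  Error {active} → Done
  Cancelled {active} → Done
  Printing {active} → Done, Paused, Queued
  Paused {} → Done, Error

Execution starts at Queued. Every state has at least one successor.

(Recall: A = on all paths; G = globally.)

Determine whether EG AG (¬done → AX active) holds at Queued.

Violated

States satisfying AG (¬done → AX active): ∅.
States satisfying EG AG (¬done → AX active): ∅.
No suitable path/successor from Queued witnesses the formula.
Queued ∉ Sat(EG AG (¬done → AX active)).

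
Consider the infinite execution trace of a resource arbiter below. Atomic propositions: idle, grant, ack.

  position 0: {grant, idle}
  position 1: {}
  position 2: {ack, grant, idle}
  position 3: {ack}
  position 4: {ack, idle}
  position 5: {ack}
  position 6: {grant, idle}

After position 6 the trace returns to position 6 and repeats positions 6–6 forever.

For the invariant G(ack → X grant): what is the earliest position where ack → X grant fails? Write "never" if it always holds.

Check ack → X grant at each position in order: 0 ✓, 1 ✓.
At position 2 the labels are {ack, grant, idle} and the next position 3 has {ack}, so ack → X grant is false there. This is the first violation.

2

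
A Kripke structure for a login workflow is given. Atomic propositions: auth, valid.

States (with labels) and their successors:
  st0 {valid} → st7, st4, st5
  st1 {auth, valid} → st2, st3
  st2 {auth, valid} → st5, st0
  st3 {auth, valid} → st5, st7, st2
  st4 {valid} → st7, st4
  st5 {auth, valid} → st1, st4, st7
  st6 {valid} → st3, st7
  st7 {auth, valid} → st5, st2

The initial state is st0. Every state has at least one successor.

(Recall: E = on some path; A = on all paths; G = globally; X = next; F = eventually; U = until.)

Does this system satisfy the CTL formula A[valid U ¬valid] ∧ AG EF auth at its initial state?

Violated

States satisfying valid: {st0, st1, st2, st3, st4, st5, st6, st7}.
States satisfying ¬valid: ∅.
States satisfying A[valid U ¬valid]: ∅.
States satisfying EF auth: {st0, st1, st2, st3, st4, st5, st6, st7}.
States satisfying AG EF auth: {st0, st1, st2, st3, st4, st5, st6, st7}.
States satisfying A[valid U ¬valid] ∧ AG EF auth: ∅.
st0 ∉ Sat(A[valid U ¬valid] ∧ AG EF auth).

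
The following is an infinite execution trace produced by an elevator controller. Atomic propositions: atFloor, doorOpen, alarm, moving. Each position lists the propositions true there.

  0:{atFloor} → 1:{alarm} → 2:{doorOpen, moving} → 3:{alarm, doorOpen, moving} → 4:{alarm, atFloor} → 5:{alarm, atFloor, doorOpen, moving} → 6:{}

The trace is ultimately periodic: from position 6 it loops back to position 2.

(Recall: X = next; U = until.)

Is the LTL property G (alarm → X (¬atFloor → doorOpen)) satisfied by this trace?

Violated

alarm → X (¬atFloor → doorOpen) must hold at every position from 0 onward. It fails at position 5, so G (alarm → X (¬atFloor → doorOpen)) is false.
Positions where alarm holds: 1, 3, 4, 5.
Check X (¬atFloor → doorOpen) at each: 1→ok, 3→ok, 4→ok, 5→fails.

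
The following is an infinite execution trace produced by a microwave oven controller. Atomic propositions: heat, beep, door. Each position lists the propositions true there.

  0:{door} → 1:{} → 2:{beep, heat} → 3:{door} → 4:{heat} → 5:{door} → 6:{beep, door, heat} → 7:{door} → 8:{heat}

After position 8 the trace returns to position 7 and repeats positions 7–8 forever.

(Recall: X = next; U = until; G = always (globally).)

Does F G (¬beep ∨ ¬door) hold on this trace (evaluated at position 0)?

Yes

G (¬beep ∨ ¬door) holds at position 7, which is reachable from 0, so F G (¬beep ∨ ¬door) holds.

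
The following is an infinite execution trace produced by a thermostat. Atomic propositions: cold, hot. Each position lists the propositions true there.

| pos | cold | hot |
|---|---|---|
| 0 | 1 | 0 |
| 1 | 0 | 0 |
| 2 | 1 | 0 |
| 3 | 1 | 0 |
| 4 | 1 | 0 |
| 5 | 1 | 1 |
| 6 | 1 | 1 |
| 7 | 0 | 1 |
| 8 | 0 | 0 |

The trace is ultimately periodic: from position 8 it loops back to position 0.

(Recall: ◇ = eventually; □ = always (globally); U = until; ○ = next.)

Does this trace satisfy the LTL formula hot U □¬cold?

Walking from position 0: at position 0, □¬cold has not yet held and hot fails, so hot U □¬cold is false.

Does not hold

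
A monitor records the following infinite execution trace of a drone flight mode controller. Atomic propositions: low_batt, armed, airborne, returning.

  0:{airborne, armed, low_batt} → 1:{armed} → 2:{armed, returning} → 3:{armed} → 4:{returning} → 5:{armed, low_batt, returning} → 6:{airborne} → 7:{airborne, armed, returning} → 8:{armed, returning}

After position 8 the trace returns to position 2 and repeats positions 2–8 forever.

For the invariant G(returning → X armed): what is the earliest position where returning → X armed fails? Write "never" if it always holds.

Check returning → X armed at each position in order: 0 ✓, 1 ✓, 2 ✓, 3 ✓, 4 ✓.
At position 5 the labels are {armed, low_batt, returning} and the next position 6 has {airborne}, so returning → X armed is false there. This is the first violation.

5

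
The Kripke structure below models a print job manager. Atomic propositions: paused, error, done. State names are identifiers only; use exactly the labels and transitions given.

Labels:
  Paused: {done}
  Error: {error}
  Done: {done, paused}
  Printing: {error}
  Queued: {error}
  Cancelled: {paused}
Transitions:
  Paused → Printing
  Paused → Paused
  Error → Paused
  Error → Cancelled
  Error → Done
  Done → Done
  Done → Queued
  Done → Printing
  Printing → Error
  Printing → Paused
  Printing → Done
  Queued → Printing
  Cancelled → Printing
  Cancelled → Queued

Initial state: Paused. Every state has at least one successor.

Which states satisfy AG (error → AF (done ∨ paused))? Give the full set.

{Paused, Error, Done, Printing, Queued, Cancelled}

States satisfying error → AF (done ∨ paused): {Paused, Error, Done, Printing, Queued, Cancelled}.
States satisfying AG (error → AF (done ∨ paused)): {Paused, Error, Done, Printing, Queued, Cancelled}.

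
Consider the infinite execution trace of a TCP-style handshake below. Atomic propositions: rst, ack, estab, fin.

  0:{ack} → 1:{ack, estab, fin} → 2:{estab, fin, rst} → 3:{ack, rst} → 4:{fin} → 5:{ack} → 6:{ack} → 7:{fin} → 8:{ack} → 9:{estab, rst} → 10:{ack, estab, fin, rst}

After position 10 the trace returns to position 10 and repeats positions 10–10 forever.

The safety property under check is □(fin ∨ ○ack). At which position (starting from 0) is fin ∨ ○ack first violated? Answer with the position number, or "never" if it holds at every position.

3

Check fin ∨ ○ack at each position in order: 0 ✓, 1 ✓, 2 ✓.
At position 3 the labels are {ack, rst} and the next position 4 has {fin}, so fin ∨ ○ack is false there. This is the first violation.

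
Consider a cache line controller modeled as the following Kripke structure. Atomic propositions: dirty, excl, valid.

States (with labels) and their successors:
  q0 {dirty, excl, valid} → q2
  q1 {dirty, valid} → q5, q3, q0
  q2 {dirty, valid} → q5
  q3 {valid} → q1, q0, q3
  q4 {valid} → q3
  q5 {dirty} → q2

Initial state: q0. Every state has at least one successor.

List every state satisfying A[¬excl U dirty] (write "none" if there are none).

States satisfying ¬excl: {q1, q2, q3, q4, q5}.
States satisfying dirty: {q0, q1, q2, q5}.
States satisfying A[¬excl U dirty]: {q0, q1, q2, q5}.

{q0, q1, q2, q5}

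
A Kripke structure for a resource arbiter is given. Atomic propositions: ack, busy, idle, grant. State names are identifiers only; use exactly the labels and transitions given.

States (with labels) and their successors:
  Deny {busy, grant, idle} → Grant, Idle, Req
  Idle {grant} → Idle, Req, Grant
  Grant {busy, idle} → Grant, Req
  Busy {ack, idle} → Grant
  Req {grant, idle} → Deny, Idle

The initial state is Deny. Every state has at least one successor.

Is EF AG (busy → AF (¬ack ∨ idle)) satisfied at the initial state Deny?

Holds

States satisfying AG (busy → AF (¬ack ∨ idle)): {Deny, Idle, Grant, Busy, Req}.
States satisfying EF AG (busy → AF (¬ack ∨ idle)): {Deny, Idle, Grant, Busy, Req}.
Some path from Deny reaches a state where AG (busy → AF (¬ack ∨ idle)) holds.
Deny ∈ Sat(EF AG (busy → AF (¬ack ∨ idle))).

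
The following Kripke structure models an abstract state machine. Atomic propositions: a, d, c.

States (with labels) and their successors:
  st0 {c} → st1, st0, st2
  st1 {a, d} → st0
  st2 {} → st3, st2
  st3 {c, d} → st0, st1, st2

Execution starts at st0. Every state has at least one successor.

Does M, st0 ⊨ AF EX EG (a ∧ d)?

No

States satisfying EX EG (a ∧ d): ∅.
States satisfying AF EX EG (a ∧ d): ∅.
There is a path from st0 along which EX EG (a ∧ d) never holds.
st0 ∉ Sat(AF EX EG (a ∧ d)).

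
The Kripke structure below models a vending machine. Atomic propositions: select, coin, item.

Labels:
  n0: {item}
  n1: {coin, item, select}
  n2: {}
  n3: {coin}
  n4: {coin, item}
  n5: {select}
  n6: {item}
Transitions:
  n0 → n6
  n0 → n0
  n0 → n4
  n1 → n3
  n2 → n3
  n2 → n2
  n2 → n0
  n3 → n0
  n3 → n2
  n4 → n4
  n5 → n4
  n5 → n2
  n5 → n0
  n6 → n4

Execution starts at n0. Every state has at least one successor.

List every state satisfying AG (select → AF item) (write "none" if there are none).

States satisfying select → AF item: {n0, n1, n2, n3, n4, n6}.
States satisfying AG (select → AF item): {n0, n1, n2, n3, n4, n6}.

{n0, n1, n2, n3, n4, n6}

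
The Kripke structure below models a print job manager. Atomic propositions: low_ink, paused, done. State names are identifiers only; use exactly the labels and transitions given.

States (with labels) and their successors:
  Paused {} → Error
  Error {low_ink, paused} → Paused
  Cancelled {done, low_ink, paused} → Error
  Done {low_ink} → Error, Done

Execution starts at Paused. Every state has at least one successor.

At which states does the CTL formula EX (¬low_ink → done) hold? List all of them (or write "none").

States satisfying ¬low_ink → done: {Error, Cancelled, Done}.
States satisfying EX (¬low_ink → done): {Paused, Cancelled, Done}.

{Paused, Cancelled, Done}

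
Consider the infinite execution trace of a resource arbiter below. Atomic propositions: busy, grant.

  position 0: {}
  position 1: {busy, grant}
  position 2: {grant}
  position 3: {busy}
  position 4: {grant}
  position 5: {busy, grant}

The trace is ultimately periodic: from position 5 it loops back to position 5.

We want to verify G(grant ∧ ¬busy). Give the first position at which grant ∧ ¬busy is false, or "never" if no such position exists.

At position 0 the labels are {}, so grant ∧ ¬busy is false there. This is the first violation.

0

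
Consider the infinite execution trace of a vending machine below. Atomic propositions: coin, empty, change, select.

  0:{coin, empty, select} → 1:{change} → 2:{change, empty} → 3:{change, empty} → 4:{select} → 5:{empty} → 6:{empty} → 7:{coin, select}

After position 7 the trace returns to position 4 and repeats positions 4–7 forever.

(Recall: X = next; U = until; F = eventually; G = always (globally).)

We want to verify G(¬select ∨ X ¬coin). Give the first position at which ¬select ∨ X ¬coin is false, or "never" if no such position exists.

¬select ∨ X ¬coin holds at every position 0..7, and those are all the positions the trace ever visits, so the invariant G(¬select ∨ X ¬coin) is never violated.

never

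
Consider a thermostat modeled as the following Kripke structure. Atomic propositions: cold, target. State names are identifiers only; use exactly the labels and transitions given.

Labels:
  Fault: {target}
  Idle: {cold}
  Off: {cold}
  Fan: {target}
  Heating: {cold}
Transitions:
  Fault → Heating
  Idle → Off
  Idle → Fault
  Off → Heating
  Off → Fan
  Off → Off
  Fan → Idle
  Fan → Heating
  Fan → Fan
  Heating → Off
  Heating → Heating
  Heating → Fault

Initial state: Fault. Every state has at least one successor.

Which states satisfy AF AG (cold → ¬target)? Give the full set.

States satisfying AG (cold → ¬target): {Fault, Idle, Off, Fan, Heating}.
States satisfying AF AG (cold → ¬target): {Fault, Idle, Off, Fan, Heating}.

{Fault, Idle, Off, Fan, Heating}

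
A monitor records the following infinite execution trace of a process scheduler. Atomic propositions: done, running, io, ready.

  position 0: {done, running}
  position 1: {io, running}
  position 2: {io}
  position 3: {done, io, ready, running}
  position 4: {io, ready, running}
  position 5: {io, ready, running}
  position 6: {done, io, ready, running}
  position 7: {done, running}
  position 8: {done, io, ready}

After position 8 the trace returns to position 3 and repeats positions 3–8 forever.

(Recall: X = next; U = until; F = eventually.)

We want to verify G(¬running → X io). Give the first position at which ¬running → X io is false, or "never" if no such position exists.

never

¬running → X io holds at every position 0..8, and those are all the positions the trace ever visits, so the invariant G(¬running → X io) is never violated.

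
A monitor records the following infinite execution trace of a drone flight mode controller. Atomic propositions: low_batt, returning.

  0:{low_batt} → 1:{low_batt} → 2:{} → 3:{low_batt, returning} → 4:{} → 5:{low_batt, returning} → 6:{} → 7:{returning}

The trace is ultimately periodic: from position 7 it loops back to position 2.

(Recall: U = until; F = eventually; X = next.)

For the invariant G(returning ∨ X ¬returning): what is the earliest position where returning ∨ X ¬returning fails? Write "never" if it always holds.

2

Check returning ∨ X ¬returning at each position in order: 0 ✓, 1 ✓.
At position 2 the labels are {} and the next position 3 has {low_batt, returning}, so returning ∨ X ¬returning is false there. This is the first violation.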